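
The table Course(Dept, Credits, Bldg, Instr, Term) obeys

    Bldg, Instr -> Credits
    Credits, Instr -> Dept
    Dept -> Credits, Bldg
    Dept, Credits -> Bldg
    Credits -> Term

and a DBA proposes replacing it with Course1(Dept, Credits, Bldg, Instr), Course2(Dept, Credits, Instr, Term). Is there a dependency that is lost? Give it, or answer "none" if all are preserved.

none

Bldg, Instr → Credits lies within Course1.
Credits, Instr → Dept lies within Course1.
Dept → Credits, Bldg lies within Course1.
Dept, Credits → Bldg lies within Course1.
Credits → Term lies within Course2.
Every dependency is enforceable on the fragments, so the decomposition is dependency-preserving.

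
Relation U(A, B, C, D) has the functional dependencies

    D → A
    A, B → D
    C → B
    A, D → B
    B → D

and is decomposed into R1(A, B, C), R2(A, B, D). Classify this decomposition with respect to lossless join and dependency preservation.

Lossless test: (A, B)⁺ = {A, B, D}, which contains all of one fragment — lossless.
Dependency preservation: every FD's attributes lie within a single fragment, so each can be enforced locally — preserved.

lossless and dependency-preserving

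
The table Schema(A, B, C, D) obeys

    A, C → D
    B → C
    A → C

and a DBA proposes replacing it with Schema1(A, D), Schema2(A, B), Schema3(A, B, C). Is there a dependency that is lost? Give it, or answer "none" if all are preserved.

none

A, C → D: restricted closure across fragments reaches D.
B → C lies within Schema3.
A → C lies within Schema3.
Every dependency is enforceable on the fragments, so the decomposition is dependency-preserving.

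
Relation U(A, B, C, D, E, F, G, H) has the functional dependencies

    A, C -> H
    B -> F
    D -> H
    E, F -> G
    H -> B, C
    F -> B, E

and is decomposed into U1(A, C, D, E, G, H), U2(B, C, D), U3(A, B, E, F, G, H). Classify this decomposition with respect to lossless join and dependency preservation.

Lossless test (chase): Rows 2 and 3 agree on B; apply B→F and equate their F entries. Rows 1 and 2 agree on D; apply D→H and equate their H entries. Rows 1 and 2 agree on H; apply H→B, C and equate their B, C entries. Rows 1 and 3 agree on H; apply H→B, C and equate their B, C entries. Rows 2 and 3 agree on F; apply F→B, E and equate their B, E entries. Rows 1 and 2 agree on B; apply B→F and equate their F entries. Rows 1 and 2 agree on E, F; apply E, F→G and equate their G entries. Row 1 is now all distinguished symbols — the join is lossless.
Dependency preservation: H → B, C is not contained in any single fragment, but the restricted closure of its left-hand side across the fragments still reaches the right-hand side; the remaining FDs each lie inside some fragment. All dependencies are preserved.

lossless and dependency-preserving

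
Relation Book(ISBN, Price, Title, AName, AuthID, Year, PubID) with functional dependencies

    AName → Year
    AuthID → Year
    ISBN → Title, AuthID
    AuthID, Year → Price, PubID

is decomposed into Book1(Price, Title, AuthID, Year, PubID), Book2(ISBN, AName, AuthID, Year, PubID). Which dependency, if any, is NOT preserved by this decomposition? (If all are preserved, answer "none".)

ISBN → Title, AuthID

Check ISBN → Title, AuthID: no single fragment contains all of {ISBN, Title, AuthID}, and the restricted closure of {ISBN} across the fragments never reaches {Title, AuthID}.
AName → Year is preserved.
AuthID → Year is preserved.
AuthID, Year → Price, PubID is preserved.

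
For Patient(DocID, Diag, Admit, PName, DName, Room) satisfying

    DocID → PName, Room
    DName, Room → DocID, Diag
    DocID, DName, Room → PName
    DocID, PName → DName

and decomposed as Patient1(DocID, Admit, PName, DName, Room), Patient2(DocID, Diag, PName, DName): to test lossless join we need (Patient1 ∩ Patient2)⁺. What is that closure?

Patient1 ∩ Patient2 = {DocID, PName, DName}.
DocID → PName, Room applies, adding Room
DName, Room → DocID, Diag applies, adding Diag
Closure: {DocID, Diag, PName, DName, Room}.

DocID, Diag, PName, DName, Room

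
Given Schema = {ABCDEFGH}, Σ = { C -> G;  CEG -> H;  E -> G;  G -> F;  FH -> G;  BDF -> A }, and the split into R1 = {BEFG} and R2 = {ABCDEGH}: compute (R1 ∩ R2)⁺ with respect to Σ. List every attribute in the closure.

R1 ∩ R2 = {BEG}.
G → F applies, adding F
Closure: {BEFG}.

BEFG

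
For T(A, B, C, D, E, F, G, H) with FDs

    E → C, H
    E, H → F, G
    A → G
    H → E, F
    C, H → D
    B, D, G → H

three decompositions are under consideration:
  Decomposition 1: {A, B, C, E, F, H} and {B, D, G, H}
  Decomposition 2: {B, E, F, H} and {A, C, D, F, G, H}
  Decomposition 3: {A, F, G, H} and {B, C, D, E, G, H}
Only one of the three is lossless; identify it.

Decomposition 1: common = {B, H}, closure = {B, C, D, E, F, G, H} → lossless.
Decomposition 2: common = {F, H}, closure = {C, D, E, F, G, H} → lossy.
Decomposition 3: common = {G, H}, closure = {C, D, E, F, G, H} → lossy.

Decomposition 1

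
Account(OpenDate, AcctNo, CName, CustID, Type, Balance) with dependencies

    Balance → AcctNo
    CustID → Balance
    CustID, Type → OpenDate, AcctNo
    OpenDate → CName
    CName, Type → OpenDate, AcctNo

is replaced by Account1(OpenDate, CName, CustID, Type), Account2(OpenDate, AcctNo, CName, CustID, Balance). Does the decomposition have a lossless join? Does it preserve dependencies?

lossless but not dependency-preserving

Lossless test: (OpenDate, CName, CustID)⁺ = {OpenDate, AcctNo, CName, CustID, Balance}, which contains all of one fragment — lossless.
Dependency preservation: the restricted closure of {CName, Type} across the fragments never reaches {OpenDate, AcctNo}, so CName, Type → OpenDate, AcctNo cannot be enforced without a join — not preserved.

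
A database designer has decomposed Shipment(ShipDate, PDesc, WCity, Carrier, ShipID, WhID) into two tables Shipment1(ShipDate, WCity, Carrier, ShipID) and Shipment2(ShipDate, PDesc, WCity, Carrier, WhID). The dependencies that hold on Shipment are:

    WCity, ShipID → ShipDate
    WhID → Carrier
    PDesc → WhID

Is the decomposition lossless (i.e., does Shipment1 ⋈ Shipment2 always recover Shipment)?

Common attributes: Shipment1 ∩ Shipment2 = {ShipDate, WCity, Carrier}.
No dependency enlarges {ShipDate, WCity, Carrier}, so (ShipDate, WCity, Carrier)⁺ = {ShipDate, WCity, Carrier}.
The closure contains neither all of Shipment1 = {ShipDate, WCity, Carrier, ShipID} nor all of Shipment2 = {ShipDate, PDesc, WCity, Carrier, WhID}, so the common attributes are not a superkey of either fragment. The join is lossy.

No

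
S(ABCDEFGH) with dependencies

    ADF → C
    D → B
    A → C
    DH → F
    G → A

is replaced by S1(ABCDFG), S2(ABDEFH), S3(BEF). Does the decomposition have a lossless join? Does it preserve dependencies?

Lossless test (chase): Rows 1 and 2 agree on ADF; apply ADF→C and equate their C entries. No row becomes fully distinguished — the join is lossy.
Dependency preservation: every FD's attributes lie within a single fragment, so each can be enforced locally — preserved.

lossy but dependency-preserving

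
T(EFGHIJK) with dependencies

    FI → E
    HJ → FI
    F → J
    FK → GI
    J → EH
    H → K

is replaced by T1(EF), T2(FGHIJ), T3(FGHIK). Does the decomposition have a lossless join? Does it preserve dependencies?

Lossless test (chase): Rows 2 and 3 agree on FI; apply FI→E and equate their E entries. Rows 1 and 2 agree on F; apply F→J and equate their J entries. Rows 1 and 3 agree on F; apply F→J and equate their J entries. Rows 1 and 2 agree on J; apply J→EH and equate their EH entries. Rows 1 and 2 agree on H; apply H→K and equate their K entries. Rows 1 and 3 agree on H; apply H→K and equate their K entries. Rows 1 and 2 agree on HJ; apply HJ→FI and equate their FI entries. Rows 1 and 2 agree on FK; apply FK→GI and equate their GI entries. Row 1 is now all distinguished symbols — the join is lossless.
Dependency preservation: FI → E; J → EH are not contained in any single fragment, but the restricted closure of each left-hand side across the fragments still reaches the right-hand side; the remaining FDs each lie inside some fragment. All dependencies are preserved.

lossless and dependency-preserving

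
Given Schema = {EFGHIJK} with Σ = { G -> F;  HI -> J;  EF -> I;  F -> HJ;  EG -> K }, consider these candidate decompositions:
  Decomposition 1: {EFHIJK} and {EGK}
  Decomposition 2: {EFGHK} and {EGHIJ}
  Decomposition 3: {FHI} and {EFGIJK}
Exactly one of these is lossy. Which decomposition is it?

Decomposition 1: common = {EK}, closure = {EK} → lossy.
Decomposition 2: common = {EGH}, closure = {EFGHIJK} → lossless.
Decomposition 3: common = {FI}, closure = {FHIJ} → lossless.

Decomposition 1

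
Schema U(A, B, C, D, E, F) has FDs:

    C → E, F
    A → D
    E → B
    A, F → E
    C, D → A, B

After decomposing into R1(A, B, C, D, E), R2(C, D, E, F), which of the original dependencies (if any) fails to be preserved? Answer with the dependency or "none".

Check A, F → E: no single fragment contains all of {A, E, F}, and the restricted closure of {A, F} across the fragments never reaches {E}.
C → E, F is preserved.
A → D is preserved.
E → B is preserved.
C, D → A, B is preserved.

A, F → E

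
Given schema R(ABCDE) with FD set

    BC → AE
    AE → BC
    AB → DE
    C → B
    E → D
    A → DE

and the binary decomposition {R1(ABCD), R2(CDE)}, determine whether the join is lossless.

Common attributes: R1 ∩ R2 = {CD}.
Closure of {CD}: C → B applies, adding B; BC → AE applies, adding AE. So (CD)⁺ = {ABCDE}.
This closure contains every attribute of R1, so R1 ∩ R2 → R1. The join is lossless.

Yes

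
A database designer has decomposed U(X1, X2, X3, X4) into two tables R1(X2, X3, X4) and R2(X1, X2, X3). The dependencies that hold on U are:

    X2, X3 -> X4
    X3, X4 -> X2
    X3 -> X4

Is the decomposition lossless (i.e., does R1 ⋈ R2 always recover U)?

Yes

Common attributes: R1 ∩ R2 = {X2, X3}.
Closure of {X2, X3}: X2, X3 → X4 applies, adding X4. So (X2, X3)⁺ = {X2, X3, X4}.
This closure contains every attribute of R1, so R1 ∩ R2 → R1. The join is lossless.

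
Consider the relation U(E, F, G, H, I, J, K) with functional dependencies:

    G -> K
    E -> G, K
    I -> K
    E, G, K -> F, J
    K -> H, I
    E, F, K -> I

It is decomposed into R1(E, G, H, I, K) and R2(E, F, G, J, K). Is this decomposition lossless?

Common attributes: R1 ∩ R2 = {E, G, K}.
Closure of {E, G, K}: E, G, K → F, J applies, adding F, J; K → H, I applies, adding H, I. So (E, G, K)⁺ = {E, F, G, H, I, J, K}.
This closure contains every attribute of R1, so R1 ∩ R2 → R1. The join is lossless.

Yes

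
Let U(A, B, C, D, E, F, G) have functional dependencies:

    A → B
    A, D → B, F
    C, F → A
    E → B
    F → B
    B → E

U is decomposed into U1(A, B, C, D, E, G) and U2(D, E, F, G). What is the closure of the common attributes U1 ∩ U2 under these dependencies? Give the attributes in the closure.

B, D, E, G

U1 ∩ U2 = {D, E, G}.
E → B applies, adding B
Closure: {B, D, E, G}.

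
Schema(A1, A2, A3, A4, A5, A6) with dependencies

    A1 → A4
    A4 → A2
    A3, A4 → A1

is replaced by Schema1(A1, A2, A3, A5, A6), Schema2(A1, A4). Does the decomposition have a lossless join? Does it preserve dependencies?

Lossless test: (A1)⁺ = {A1, A2, A4}, which contains all of one fragment — lossless.
Dependency preservation: the restricted closure of {A4} across the fragments never reaches {A2}, so A4 → A2 cannot be enforced without a join — not preserved.

lossless but not dependency-preserving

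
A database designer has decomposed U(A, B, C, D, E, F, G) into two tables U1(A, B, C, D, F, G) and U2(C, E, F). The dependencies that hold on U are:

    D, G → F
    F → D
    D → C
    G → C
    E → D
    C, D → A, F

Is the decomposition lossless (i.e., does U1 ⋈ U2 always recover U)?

Common attributes: U1 ∩ U2 = {C, F}.
Closure of {C, F}: F → D applies, adding D; C, D → A, F applies, adding A. So (C, F)⁺ = {A, C, D, F}.
The closure contains neither all of U1 = {A, B, C, D, F, G} nor all of U2 = {C, E, F}, so the common attributes are not a superkey of either fragment. The join is lossy.

No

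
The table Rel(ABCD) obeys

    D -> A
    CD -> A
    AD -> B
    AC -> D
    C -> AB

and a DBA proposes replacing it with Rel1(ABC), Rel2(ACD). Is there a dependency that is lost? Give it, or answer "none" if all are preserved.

Check AD → B: no single fragment contains all of {ABD}, and the restricted closure of {AD} across the fragments never reaches {B}.
D → A is preserved.
CD → A is preserved.
AC → D is preserved.
C → AB is preserved.

AD -> B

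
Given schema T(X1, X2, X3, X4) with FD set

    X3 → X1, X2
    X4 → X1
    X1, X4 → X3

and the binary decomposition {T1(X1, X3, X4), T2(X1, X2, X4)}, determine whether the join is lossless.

Common attributes: T1 ∩ T2 = {X1, X4}.
Closure of {X1, X4}: X1, X4 → X3 applies, adding X3; X3 → X1, X2 applies, adding X2. So (X1, X4)⁺ = {X1, X2, X3, X4}.
This closure contains every attribute of T1, so T1 ∩ T2 → T1. The join is lossless.

Yes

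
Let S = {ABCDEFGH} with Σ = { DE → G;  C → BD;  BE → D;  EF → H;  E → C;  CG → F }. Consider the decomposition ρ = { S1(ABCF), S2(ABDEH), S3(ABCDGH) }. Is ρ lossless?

Chase test. Columns are ABCDEFGH; row i has aⱼ where attribute j ∈ Si, else bᵢⱼ.
Initial tableau (one row per fragment):
  row 1: a1 a2 a3 b14 b15 a6 b17 b18
  row 2: a1 a2 b23 a4 a5 b26 b27 a8
  row 3: a1 a2 a3 a4 b35 b36 a7 a8
Rows 1 and 3 agree on C; apply C→BD and equate their BD entries.
No row becomes fully distinguished — the join is lossy.

No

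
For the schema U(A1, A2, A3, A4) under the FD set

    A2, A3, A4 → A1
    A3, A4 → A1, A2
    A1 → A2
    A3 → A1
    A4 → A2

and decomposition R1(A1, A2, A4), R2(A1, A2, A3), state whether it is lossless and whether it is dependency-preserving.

lossy but dependency-preserving

Lossless test: (A1, A2)⁺ = {A1, A2}, which is a superkey of neither fragment — lossy.
Dependency preservation: A2, A3, A4 → A1; A3, A4 → A1, A2 are not contained in any single fragment, but the restricted closure of each left-hand side across the fragments still reaches the right-hand side; the remaining FDs each lie inside some fragment. All dependencies are preserved.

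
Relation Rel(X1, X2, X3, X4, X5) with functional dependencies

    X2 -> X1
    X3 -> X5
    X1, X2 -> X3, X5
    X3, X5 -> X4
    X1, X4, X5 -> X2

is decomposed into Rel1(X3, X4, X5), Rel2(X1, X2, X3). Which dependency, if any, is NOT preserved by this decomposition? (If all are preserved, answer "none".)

X1, X4, X5 -> X2

Check X1, X4, X5 → X2: no single fragment contains all of {X1, X2, X4, X5}, and the restricted closure of {X1, X4, X5} across the fragments never reaches {X2}.
X2 → X1 is preserved.
X3 → X5 is preserved.
X1, X2 → X3, X5 is preserved.
X3, X5 → X4 is preserved.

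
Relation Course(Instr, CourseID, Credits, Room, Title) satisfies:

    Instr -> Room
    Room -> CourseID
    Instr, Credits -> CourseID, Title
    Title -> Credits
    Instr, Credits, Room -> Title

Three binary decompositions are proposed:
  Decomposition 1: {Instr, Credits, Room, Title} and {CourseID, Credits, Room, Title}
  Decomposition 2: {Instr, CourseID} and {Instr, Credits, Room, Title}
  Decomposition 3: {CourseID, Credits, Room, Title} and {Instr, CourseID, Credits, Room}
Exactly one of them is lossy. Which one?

Decomposition 1: common = {Credits, Room, Title}, closure = {CourseID, Credits, Room, Title} → lossless.
Decomposition 2: common = {Instr}, closure = {Instr, CourseID, Room} → lossless.
Decomposition 3: common = {CourseID, Credits, Room}, closure = {CourseID, Credits, Room} → lossy.

Decomposition 3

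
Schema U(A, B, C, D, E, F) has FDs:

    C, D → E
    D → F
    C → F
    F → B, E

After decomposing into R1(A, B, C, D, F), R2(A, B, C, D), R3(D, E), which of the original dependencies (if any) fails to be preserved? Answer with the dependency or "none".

Check F → B, E: no single fragment contains all of {B, E, F}, and the restricted closure of {F} across the fragments never reaches {B, E}.
C, D → E is preserved.
D → F is preserved.
C → F is preserved.

F → B, E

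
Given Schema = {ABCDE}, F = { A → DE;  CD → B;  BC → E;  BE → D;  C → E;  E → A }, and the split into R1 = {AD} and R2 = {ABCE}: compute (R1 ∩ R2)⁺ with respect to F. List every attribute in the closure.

ADE

R1 ∩ R2 = {A}.
A → DE applies, adding DE
Closure: {ADE}.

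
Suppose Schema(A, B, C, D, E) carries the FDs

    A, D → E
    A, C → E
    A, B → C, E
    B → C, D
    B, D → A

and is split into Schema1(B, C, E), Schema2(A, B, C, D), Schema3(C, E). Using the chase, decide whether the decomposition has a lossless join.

Yes

Chase test. Columns are A, B, C, D, E; row i has aⱼ where attribute j ∈ Schemai, else bᵢⱼ.
Initial tableau (one row per fragment):
  row 1: b11 a2 a3 b14 a5
  row 2: a1 a2 a3 a4 b25
  row 3: b31 b32 a3 b34 a5
Rows 1 and 2 agree on B; apply B→C, D and equate their C, D entries.
Rows 1 and 2 agree on B, D; apply B, D→A and equate their A entries.
Rows 1 and 2 agree on A, D; apply A, D→E and equate their E entries.
Row 1 is now all distinguished symbols — the join is lossless.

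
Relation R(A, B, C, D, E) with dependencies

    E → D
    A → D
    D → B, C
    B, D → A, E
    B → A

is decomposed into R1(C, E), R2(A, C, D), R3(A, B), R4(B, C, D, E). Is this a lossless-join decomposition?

Chase test. Columns are A, B, C, D, E; row i has aⱼ where attribute j ∈ Ri, else bᵢⱼ.
Initial tableau (one row per fragment):
  row 1: b11 b12 a3 b14 a5
  row 2: a1 b22 a3 a4 b25
  row 3: a1 a2 b33 b34 b35
  row 4: b41 a2 a3 a4 a5
Rows 1 and 4 agree on E; apply E→D and equate their D entries.
Rows 2 and 3 agree on A; apply A→D and equate their D entries.
Rows 1 and 2 agree on D; apply D→B, C and equate their B, C entries.
Rows 1 and 3 agree on D; apply D→B, C and equate their B, C entries.
Rows 1 and 2 agree on B, D; apply B, D→A, E and equate their A, E entries.
Rows 1 and 3 agree on B, D; apply B, D→A, E and equate their A, E entries.
Rows 1 and 4 agree on B, D; apply B, D→A, E and equate their A, E entries.
Row 1 is now all distinguished symbols — the join is lossless.

Yes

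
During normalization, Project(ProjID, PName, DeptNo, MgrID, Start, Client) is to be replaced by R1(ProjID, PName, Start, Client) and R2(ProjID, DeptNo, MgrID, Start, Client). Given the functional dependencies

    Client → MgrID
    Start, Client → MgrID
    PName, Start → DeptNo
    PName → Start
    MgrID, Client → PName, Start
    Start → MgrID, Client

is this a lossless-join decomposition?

Common attributes: R1 ∩ R2 = {ProjID, Start, Client}.
Closure of {ProjID, Start, Client}: Client → MgrID applies, adding MgrID; MgrID, Client → PName, Start applies, adding PName; PName, Start → DeptNo applies, adding DeptNo. So (ProjID, Start, Client)⁺ = {ProjID, PName, DeptNo, MgrID, Start, Client}.
This closure contains every attribute of R1, so R1 ∩ R2 → R1. The join is lossless.

Yes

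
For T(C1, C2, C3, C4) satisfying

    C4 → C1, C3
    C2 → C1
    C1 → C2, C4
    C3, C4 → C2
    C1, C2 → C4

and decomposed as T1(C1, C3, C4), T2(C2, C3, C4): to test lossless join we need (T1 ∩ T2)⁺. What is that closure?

T1 ∩ T2 = {C3, C4}.
C4 → C1, C3 applies, adding C1
C1 → C2, C4 applies, adding C2
Closure: {C1, C2, C3, C4}.

C1, C2, C3, C4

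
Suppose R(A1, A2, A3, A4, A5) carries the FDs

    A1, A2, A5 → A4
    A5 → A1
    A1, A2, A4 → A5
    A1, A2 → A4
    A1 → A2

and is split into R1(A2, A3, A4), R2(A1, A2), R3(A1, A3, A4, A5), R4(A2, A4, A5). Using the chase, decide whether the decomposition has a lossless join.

Yes

Chase test. Columns are A1, A2, A3, A4, A5; row i has aⱼ where attribute j ∈ Ri, else bᵢⱼ.
Initial tableau (one row per fragment):
  row 1: b11 a2 a3 a4 b15
  row 2: a1 a2 b23 b24 b25
  row 3: a1 b32 a3 a4 a5
  row 4: b41 a2 b43 a4 a5
Rows 3 and 4 agree on A5; apply A5→A1 and equate their A1 entries.
Rows 2 and 4 agree on A1, A2; apply A1, A2→A4 and equate their A4 entries.
Rows 2 and 3 agree on A1; apply A1→A2 and equate their A2 entries.
Rows 2 and 3 agree on A1, A2, A4; apply A1, A2, A4→A5 and equate their A5 entries.
Row 3 is now all distinguished symbols — the join is lossless.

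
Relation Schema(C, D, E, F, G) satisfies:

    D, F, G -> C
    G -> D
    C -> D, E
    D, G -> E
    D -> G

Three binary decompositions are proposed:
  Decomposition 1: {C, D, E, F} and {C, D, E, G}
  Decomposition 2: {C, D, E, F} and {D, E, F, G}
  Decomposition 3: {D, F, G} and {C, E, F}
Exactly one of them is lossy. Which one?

Decomposition 3

Decomposition 1: common = {C, D, E}, closure = {C, D, E, G} → lossless.
Decomposition 2: common = {D, E, F}, closure = {C, D, E, F, G} → lossless.
Decomposition 3: common = {F}, closure = {F} → lossy.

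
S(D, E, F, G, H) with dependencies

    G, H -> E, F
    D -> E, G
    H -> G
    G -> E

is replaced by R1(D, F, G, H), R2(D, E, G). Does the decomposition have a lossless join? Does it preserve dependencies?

lossless and dependency-preserving

Lossless test: (D, G)⁺ = {D, E, G}, which contains all of one fragment — lossless.
Dependency preservation: G, H → E, F is not contained in any single fragment, but the restricted closure of its left-hand side across the fragments still reaches the right-hand side; the remaining FDs each lie inside some fragment. All dependencies are preserved.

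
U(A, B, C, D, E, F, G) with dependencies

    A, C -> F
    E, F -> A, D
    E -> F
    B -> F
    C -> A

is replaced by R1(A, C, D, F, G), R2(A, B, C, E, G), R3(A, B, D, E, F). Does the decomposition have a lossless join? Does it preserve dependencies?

Lossless test (chase): Rows 1 and 2 agree on A, C; apply A, C→F and equate their F entries. Rows 2 and 3 agree on E, F; apply E, F→A, D and equate their A, D entries. Row 2 is now all distinguished symbols — the join is lossless.
Dependency preservation: every FD's attributes lie within a single fragment, so each can be enforced locally — preserved.

lossless and dependency-preserving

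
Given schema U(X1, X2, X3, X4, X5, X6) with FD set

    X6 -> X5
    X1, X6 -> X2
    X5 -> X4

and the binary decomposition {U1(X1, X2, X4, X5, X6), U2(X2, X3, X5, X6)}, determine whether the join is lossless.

Common attributes: U1 ∩ U2 = {X2, X5, X6}.
Closure of {X2, X5, X6}: X5 → X4 applies, adding X4. So (X2, X5, X6)⁺ = {X2, X4, X5, X6}.
The closure contains neither all of U1 = {X1, X2, X4, X5, X6} nor all of U2 = {X2, X3, X5, X6}, so the common attributes are not a superkey of either fragment. The join is lossy.

No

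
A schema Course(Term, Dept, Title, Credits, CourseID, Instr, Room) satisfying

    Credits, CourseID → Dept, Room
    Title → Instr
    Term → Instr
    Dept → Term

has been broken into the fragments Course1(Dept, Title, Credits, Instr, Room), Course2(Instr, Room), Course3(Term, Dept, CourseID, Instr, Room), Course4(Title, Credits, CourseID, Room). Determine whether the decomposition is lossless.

No

Chase test. Columns are Term, Dept, Title, Credits, CourseID, Instr, Room; row i has aⱼ where attribute j ∈ Coursei, else bᵢⱼ.
Initial tableau (one row per fragment):
  row 1: b11 a2 a3 a4 b15 a6 a7
  row 2: b21 b22 b23 b24 b25 a6 a7
  row 3: a1 a2 b33 b34 a5 a6 a7
  row 4: b41 b42 a3 a4 a5 b46 a7
Rows 1 and 4 agree on Title; apply Title→Instr and equate their Instr entries.
Rows 1 and 3 agree on Dept; apply Dept→Term and equate their Term entries.
No row becomes fully distinguished — the join is lossy.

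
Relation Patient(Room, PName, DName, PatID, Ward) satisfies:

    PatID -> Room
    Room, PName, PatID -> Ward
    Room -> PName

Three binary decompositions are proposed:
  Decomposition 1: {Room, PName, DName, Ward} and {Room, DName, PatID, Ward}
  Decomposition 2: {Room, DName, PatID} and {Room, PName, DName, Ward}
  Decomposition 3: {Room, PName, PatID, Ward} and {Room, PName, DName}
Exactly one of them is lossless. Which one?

Decomposition 1: common = {Room, DName, Ward}, closure = {Room, PName, DName, Ward} → lossless.
Decomposition 2: common = {Room, DName}, closure = {Room, PName, DName} → lossy.
Decomposition 3: common = {Room, PName}, closure = {Room, PName} → lossy.

Decomposition 1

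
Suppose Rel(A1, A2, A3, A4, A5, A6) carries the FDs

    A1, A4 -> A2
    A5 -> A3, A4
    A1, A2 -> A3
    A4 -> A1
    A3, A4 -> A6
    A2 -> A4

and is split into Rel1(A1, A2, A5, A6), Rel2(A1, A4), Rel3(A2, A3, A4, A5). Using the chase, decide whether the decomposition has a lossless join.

Yes

Chase test. Columns are A1, A2, A3, A4, A5, A6; row i has aⱼ where attribute j ∈ Reli, else bᵢⱼ.
Initial tableau (one row per fragment):
  row 1: a1 a2 b13 b14 a5 a6
  row 2: a1 b22 b23 a4 b25 b26
  row 3: b31 a2 a3 a4 a5 b36
Rows 1 and 3 agree on A5; apply A5→A3, A4 and equate their A3, A4 entries.
Rows 1 and 3 agree on A4; apply A4→A1 and equate their A1 entries.
Rows 1 and 3 agree on A3, A4; apply A3, A4→A6 and equate their A6 entries.
Rows 1 and 2 agree on A1, A4; apply A1, A4→A2 and equate their A2 entries.
Rows 1 and 2 agree on A1, A2; apply A1, A2→A3 and equate their A3 entries.
Rows 1 and 2 agree on A3, A4; apply A3, A4→A6 and equate their A6 entries.
Row 1 is now all distinguished symbols — the join is lossless.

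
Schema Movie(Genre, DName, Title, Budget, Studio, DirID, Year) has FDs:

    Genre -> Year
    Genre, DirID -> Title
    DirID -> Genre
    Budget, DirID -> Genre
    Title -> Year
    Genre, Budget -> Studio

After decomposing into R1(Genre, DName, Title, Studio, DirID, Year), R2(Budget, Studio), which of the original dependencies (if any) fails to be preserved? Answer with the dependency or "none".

Check Genre, Budget → Studio: no single fragment contains all of {Genre, Budget, Studio}, and the restricted closure of {Genre, Budget} across the fragments never reaches {Studio}.
Genre → Year is preserved.
Genre, DirID → Title is preserved.
DirID → Genre is preserved.
Budget, DirID → Genre is preserved.
Title → Year is preserved.

Genre, Budget -> Studio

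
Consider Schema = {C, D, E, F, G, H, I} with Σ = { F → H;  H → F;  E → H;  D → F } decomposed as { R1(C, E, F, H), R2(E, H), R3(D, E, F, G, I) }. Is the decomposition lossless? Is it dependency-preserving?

lossy but dependency-preserving

Lossless test (chase): Rows 1 and 3 agree on F; apply F→H and equate their H entries. Rows 1 and 2 agree on H; apply H→F and equate their F entries. No row becomes fully distinguished — the join is lossy.
Dependency preservation: every FD's attributes lie within a single fragment, so each can be enforced locally — preserved.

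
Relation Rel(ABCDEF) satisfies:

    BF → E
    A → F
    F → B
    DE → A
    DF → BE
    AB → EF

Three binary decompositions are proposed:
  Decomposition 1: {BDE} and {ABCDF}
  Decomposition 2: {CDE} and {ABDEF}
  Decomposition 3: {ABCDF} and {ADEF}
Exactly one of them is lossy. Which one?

Decomposition 1

Decomposition 1: common = {BD}, closure = {BD} → lossy.
Decomposition 2: common = {DE}, closure = {ABDEF} → lossless.
Decomposition 3: common = {ADF}, closure = {ABDEF} → lossless.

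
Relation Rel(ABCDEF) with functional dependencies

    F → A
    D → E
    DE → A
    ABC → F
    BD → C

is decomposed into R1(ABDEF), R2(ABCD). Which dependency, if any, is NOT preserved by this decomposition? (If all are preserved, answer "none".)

Check ABC → F: no single fragment contains all of {ABCF}, and the restricted closure of {ABC} across the fragments never reaches {F}.
F → A is preserved.
D → E is preserved.
DE → A is preserved.
BD → C is preserved.

ABC → F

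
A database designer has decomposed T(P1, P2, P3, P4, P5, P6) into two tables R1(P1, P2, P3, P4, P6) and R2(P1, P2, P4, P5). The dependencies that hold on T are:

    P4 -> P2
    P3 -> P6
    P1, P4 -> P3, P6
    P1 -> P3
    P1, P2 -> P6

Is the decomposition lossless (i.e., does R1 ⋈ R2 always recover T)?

Yes

Common attributes: R1 ∩ R2 = {P1, P2, P4}.
Closure of {P1, P2, P4}: P1, P4 → P3, P6 applies, adding P3, P6. So (P1, P2, P4)⁺ = {P1, P2, P3, P4, P6}.
This closure contains every attribute of R1, so R1 ∩ R2 → R1. The join is lossless.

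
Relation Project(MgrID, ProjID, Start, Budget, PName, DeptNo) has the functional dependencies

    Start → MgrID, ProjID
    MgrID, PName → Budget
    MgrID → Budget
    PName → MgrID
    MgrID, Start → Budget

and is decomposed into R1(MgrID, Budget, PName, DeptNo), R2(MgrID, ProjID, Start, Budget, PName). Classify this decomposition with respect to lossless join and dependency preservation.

Lossless test: (MgrID, Budget, PName)⁺ = {MgrID, Budget, PName}, which is a superkey of neither fragment — lossy.
Dependency preservation: every FD's attributes lie within a single fragment, so each can be enforced locally — preserved.

lossy but dependency-preserving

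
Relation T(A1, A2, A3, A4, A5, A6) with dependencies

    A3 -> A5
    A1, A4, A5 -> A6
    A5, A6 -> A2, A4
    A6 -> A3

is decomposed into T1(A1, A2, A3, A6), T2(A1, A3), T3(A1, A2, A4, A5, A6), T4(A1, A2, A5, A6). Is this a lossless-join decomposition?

Chase test. Columns are A1, A2, A3, A4, A5, A6; row i has aⱼ where attribute j ∈ Ti, else bᵢⱼ.
Initial tableau (one row per fragment):
  row 1: a1 a2 a3 b14 b15 a6
  row 2: a1 b22 a3 b24 b25 b26
  row 3: a1 a2 b33 a4 a5 a6
  row 4: a1 a2 b43 b44 a5 a6
Rows 1 and 2 agree on A3; apply A3→A5 and equate their A5 entries.
Rows 3 and 4 agree on A5, A6; apply A5, A6→A2, A4 and equate their A2, A4 entries.
Rows 1 and 3 agree on A6; apply A6→A3 and equate their A3 entries.
Rows 1 and 4 agree on A6; apply A6→A3 and equate their A3 entries.
Rows 1 and 3 agree on A3; apply A3→A5 and equate their A5 entries.
Rows 1 and 3 agree on A5, A6; apply A5, A6→A2, A4 and equate their A2, A4 entries.
Row 1 is now all distinguished symbols — the join is lossless.

Yes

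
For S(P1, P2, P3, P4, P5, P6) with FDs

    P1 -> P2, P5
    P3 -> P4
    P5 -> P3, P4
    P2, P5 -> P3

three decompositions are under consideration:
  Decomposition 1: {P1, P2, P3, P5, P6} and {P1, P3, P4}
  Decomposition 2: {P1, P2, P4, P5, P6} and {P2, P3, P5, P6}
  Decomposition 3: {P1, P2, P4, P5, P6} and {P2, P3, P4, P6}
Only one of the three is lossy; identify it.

Decomposition 3

Decomposition 1: common = {P1, P3}, closure = {P1, P2, P3, P4, P5} → lossless.
Decomposition 2: common = {P2, P5, P6}, closure = {P2, P3, P4, P5, P6} → lossless.
Decomposition 3: common = {P2, P4, P6}, closure = {P2, P4, P6} → lossy.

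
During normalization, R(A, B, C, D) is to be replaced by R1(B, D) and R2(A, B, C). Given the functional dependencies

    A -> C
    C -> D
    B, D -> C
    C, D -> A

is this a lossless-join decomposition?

No

Common attributes: R1 ∩ R2 = {B}.
No dependency enlarges {B}, so (B)⁺ = {B}.
The closure contains neither all of R1 = {B, D} nor all of R2 = {A, B, C}, so the common attributes are not a superkey of either fragment. The join is lossy.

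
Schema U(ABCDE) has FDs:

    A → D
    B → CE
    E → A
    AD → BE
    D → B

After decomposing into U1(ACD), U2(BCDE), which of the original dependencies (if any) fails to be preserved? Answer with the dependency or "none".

none

A → D lies within U1.
B → CE lies within U2.
E → A: restricted closure across fragments reaches A.
AD → BE: restricted closure across fragments reaches BE.
D → B lies within U2.
Every dependency is enforceable on the fragments, so the decomposition is dependency-preserving.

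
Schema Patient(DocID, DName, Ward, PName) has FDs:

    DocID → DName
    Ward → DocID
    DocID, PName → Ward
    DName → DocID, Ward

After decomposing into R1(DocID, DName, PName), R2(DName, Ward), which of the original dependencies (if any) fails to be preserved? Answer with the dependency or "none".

DocID → DName lies within R1.
Ward → DocID: restricted closure across fragments reaches DocID.
DocID, PName → Ward: restricted closure across fragments reaches Ward.
DName → DocID, Ward: restricted closure across fragments reaches DocID, Ward.
Every dependency is enforceable on the fragments, so the decomposition is dependency-preserving.

none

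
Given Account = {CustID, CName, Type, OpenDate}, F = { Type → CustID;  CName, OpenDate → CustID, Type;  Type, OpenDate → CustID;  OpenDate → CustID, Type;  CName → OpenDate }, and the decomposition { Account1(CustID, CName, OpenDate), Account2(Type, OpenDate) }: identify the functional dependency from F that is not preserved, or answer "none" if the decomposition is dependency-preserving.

Type → CustID

Check Type → CustID: no single fragment contains all of {CustID, Type}, and the restricted closure of {Type} across the fragments never reaches {CustID}.
CName, OpenDate → CustID, Type is preserved.
Type, OpenDate → CustID is preserved.
OpenDate → CustID, Type is preserved.
CName → OpenDate is preserved.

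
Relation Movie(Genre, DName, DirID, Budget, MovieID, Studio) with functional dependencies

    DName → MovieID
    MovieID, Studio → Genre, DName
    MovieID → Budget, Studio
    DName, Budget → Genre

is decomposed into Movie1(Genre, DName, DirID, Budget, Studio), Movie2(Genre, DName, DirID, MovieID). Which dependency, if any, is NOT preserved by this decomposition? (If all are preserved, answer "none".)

DName → MovieID lies within Movie2.
MovieID, Studio → Genre, DName: restricted closure across fragments reaches Genre, DName.
MovieID → Budget, Studio: restricted closure across fragments reaches Budget, Studio.
DName, Budget → Genre lies within Movie1.
Every dependency is enforceable on the fragments, so the decomposition is dependency-preserving.

none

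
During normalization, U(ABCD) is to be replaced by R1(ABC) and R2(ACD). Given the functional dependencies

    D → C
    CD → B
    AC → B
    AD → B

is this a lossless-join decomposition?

Yes

Common attributes: R1 ∩ R2 = {AC}.
Closure of {AC}: AC → B applies, adding B. So (AC)⁺ = {ABC}.
This closure contains every attribute of R1, so R1 ∩ R2 → R1. The join is lossless.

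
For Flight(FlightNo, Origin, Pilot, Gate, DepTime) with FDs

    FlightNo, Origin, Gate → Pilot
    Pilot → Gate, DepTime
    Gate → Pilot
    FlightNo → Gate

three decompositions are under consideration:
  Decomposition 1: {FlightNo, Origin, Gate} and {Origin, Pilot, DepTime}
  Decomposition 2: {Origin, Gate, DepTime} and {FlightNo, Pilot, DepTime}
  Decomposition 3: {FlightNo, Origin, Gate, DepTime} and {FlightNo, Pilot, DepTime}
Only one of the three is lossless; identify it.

Decomposition 3

Decomposition 1: common = {Origin}, closure = {Origin} → lossy.
Decomposition 2: common = {DepTime}, closure = {DepTime} → lossy.
Decomposition 3: common = {FlightNo, DepTime}, closure = {FlightNo, Pilot, Gate, DepTime} → lossless.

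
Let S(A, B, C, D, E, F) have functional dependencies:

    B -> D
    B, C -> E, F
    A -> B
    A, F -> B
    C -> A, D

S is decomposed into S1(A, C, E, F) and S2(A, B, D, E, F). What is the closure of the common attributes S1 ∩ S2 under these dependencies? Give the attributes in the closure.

S1 ∩ S2 = {A, E, F}.
A → B applies, adding B
B → D applies, adding D
Closure: {A, B, D, E, F}.

A, B, D, E, F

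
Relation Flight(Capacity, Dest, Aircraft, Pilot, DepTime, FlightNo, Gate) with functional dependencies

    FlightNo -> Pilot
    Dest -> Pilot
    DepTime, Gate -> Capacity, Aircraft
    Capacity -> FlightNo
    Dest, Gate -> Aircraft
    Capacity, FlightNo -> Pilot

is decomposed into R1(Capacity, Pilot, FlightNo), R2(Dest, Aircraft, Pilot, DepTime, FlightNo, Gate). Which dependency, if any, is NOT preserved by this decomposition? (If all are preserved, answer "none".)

Check DepTime, Gate → Capacity, Aircraft: no single fragment contains all of {Capacity, Aircraft, DepTime, Gate}, and the restricted closure of {DepTime, Gate} across the fragments never reaches {Capacity, Aircraft}.
FlightNo → Pilot is preserved.
Dest → Pilot is preserved.
Capacity → FlightNo is preserved.
Dest, Gate → Aircraft is preserved.
Capacity, FlightNo → Pilot is preserved.

DepTime, Gate -> Capacity, Aircraft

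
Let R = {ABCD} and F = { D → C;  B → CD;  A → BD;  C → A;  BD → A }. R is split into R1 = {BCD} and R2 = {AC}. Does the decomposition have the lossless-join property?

Yes

Common attributes: R1 ∩ R2 = {C}.
Closure of {C}: C → A applies, adding A; A → BD applies, adding BD. So (C)⁺ = {ABCD}.
This closure contains every attribute of R1, so R1 ∩ R2 → R1. The join is lossless.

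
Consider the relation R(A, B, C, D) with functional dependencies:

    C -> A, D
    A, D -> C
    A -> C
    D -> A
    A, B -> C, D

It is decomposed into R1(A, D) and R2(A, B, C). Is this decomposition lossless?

Common attributes: R1 ∩ R2 = {A}.
Closure of {A}: A → C applies, adding C; C → A, D applies, adding D. So (A)⁺ = {A, C, D}.
This closure contains every attribute of R1, so R1 ∩ R2 → R1. The join is lossless.

Yes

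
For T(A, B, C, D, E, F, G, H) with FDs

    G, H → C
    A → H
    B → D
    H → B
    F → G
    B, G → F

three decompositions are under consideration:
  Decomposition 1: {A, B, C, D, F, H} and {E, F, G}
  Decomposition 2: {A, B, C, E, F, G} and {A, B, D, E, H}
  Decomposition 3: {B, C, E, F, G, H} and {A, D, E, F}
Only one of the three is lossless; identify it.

Decomposition 2

Decomposition 1: common = {F}, closure = {F, G} → lossy.
Decomposition 2: common = {A, B, E}, closure = {A, B, D, E, H} → lossless.
Decomposition 3: common = {E, F}, closure = {E, F, G} → lossy.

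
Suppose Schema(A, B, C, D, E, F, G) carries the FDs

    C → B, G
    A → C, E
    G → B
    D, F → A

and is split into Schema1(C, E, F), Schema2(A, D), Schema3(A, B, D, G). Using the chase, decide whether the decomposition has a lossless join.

Chase test. Columns are A, B, C, D, E, F, G; row i has aⱼ where attribute j ∈ Schemai, else bᵢⱼ.
Initial tableau (one row per fragment):
  row 1: b11 b12 a3 b14 a5 a6 b17
  row 2: a1 b22 b23 a4 b25 b26 b27
  row 3: a1 a2 b33 a4 b35 b36 a7
Rows 2 and 3 agree on A; apply A→C, E and equate their C, E entries.
Rows 2 and 3 agree on C; apply C→B, G and equate their B, G entries.
No row becomes fully distinguished — the join is lossy.

No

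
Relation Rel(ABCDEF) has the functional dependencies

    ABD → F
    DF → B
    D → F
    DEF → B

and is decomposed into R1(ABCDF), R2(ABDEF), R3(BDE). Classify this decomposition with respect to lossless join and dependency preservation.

Lossless test (chase): Rows 1 and 3 agree on D; apply D→F and equate their F entries. No row becomes fully distinguished — the join is lossy.
Dependency preservation: every FD's attributes lie within a single fragment, so each can be enforced locally — preserved.

lossy but dependency-preserving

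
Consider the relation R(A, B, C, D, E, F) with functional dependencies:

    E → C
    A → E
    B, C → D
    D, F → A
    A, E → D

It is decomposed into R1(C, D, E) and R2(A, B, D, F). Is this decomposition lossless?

Common attributes: R1 ∩ R2 = {D}.
No dependency enlarges {D}, so (D)⁺ = {D}.
The closure contains neither all of R1 = {C, D, E} nor all of R2 = {A, B, D, F}, so the common attributes are not a superkey of either fragment. The join is lossy.

No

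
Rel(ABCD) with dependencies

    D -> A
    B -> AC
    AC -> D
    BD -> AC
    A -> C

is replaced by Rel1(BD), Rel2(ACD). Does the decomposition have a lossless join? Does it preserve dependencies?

lossless and dependency-preserving

Lossless test: (D)⁺ = {ACD}, which contains all of one fragment — lossless.
Dependency preservation: B → AC; BD → AC are not contained in any single fragment, but the restricted closure of each left-hand side across the fragments still reaches the right-hand side; the remaining FDs each lie inside some fragment. All dependencies are preserved.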